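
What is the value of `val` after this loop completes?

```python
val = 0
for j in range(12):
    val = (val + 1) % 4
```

Increment mod 4, 12 times = 0
`val` takes the values: 0 → 1 → 2 → 3 → 0 → 1 → 2 → 3 → 0 → 1 → 2 → 3 → 0

Answer: 0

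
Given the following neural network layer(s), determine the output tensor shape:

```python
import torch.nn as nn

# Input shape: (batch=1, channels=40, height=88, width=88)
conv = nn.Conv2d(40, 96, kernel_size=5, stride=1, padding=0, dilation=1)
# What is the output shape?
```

Input: (1, 40, 88, 88) -> Output: (1, 96, 84, 84)

Answer: (1, 96, 84, 84)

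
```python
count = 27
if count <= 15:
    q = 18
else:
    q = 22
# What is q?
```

Trace:
`count = 27` → count = 27
`if count <= 15: ...` → count <= 15 is False, take else branch → q = 22
So q = 22

Answer: 22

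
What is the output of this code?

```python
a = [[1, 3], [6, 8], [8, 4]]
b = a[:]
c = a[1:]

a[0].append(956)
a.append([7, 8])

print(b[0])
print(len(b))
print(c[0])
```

Key concept: slice with nested mutation.
Step by step:
`a = [[1, 3], [6, 8], [8, 4]]` → a = [[1, 3], [6, 8], [8, 4]]
`b = a[:]` → b = [[1, 3], [6, 8], [8, 4]]
`c = a[1:]` → c = [[6, 8], [8, 4]]
`a[0].append(956)` → a = [[1, 3, 956], [6, 8], [8, 4]]; b = [[1, 3, 956], [6, 8], [8, 4]]
`a.append([7, 8])` → a = [[1, 3, 956], [6, 8], [8, 4], [7, 8]]
`print(b[0])` → prints [1, 3, 956]
`print(len(b))` → prints 3
`print(c[0])` → prints [6, 8]

Answer:
[1, 3, 956]
3
[6, 8]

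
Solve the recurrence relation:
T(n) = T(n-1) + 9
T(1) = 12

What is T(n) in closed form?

Unrolling: T(n) = T(1) + 9·(n-1) = 12 + 9(n-1) = 9n + 3.

Answer: T(n) = 9n + 3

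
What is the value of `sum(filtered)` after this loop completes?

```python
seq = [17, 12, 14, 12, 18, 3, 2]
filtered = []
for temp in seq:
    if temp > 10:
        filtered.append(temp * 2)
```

Sum of doubled values > 10
`filtered` takes the values: [] → [34] → [34, 24] → [34, 24, 28] → [34, 24, 28, 24] → [34, 24, 28, 24, 36]
So `sum(filtered)` = 146

Answer: 146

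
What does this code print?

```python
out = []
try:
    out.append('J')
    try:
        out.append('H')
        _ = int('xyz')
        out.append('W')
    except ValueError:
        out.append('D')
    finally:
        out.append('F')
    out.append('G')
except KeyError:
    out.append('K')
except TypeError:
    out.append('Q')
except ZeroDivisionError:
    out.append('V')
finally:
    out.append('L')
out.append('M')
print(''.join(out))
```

Execution trace: 'J' (try body) → 'H' (inner try body) → 'D' (inner except ValueError) → 'F' (inner finally) → 'G' (try body, no exception) → 'L' (finally) → 'M' (after the try/except). Output: JHDFGLM

Answer: JHDFGLM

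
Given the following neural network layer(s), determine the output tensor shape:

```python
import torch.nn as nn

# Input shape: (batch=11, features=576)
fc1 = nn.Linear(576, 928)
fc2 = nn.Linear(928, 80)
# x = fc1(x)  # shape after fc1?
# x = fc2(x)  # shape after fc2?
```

Input: (11, 576) -> after fc1: (11, 928) -> Output: (11, 80)

Answer: (11, 80)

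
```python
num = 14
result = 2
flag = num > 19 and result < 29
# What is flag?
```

Trace:
`num = 14` → num = 14
`result = 2` → result = 2
`flag = num > 19 and result < 29` → flag = False
So flag = False

Answer: False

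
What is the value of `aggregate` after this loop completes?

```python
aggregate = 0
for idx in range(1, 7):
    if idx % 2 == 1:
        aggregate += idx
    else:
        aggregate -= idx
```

Add odd, subtract even
`aggregate` takes the values: 0 → 1 → -1 → 2 → -2 → 3 → -3

Answer: -3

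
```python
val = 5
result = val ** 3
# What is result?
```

Trace:
`val = 5` → val = 5
`result = val ** 3` → result = 125
So result = 125

Answer: 125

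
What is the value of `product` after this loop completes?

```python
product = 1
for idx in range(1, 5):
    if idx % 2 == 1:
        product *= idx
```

Product of odd numbers 1 to 4
`product` takes the values: 1 → 3

Answer: 3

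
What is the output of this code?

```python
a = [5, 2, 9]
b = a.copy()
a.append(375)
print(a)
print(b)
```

Key concept: list.copy() creates independent copy.
Step by step:
`a = [5, 2, 9]` → a = [5, 2, 9]
`b = a.copy()` → b = [5, 2, 9]
`a.append(375)` → a = [5, 2, 9, 375]
`print(a)` → prints [5, 2, 9, 375]
`print(b)` → prints [5, 2, 9]

Answer:
[5, 2, 9, 375]
[5, 2, 9]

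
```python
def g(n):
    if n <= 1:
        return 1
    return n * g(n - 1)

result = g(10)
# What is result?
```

g(10) = 10 * 9 * 8 * 7 * 6 * 5 * 4 * 3 * 2 * 1 = 3628800

Answer: 3628800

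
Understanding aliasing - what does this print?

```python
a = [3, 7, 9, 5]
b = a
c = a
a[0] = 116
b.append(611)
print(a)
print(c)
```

Key concept: multiple aliases.
Step by step:
`a = [3, 7, 9, 5]` → a = [3, 7, 9, 5]
`b = a` → b = [3, 7, 9, 5] (same object as a)
`c = a` → c = [3, 7, 9, 5] (same object as a, b)
`a[0] = 116` → a = [116, 7, 9, 5] (same object as b, c); b = [116, 7, 9, 5] (same object as a, c); c = [116, 7, 9, 5] (same object as a, b)
`b.append(611)` → a = [116, 7, 9, 5, 611] (same object as b, c); b = [116, 7, 9, 5, 611] (same object as a, c); c = [116, 7, 9, 5, 611] (same object as a, b)
`print(a)` → prints [116, 7, 9, 5, 611]
`print(c)` → prints [116, 7, 9, 5, 611]

Answer:
[116, 7, 9, 5, 611]
[116, 7, 9, 5, 611]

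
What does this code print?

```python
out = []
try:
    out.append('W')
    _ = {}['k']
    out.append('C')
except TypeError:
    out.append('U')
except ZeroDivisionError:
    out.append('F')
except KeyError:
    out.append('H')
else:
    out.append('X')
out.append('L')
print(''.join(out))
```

Execution trace: 'W' (try body) → 'H' (except KeyError) → 'L' (after the try/except). Output: WHL

Answer: WHL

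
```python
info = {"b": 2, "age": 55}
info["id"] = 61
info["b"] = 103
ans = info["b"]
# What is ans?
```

Trace:
`info = {"b": 2, "age": 55}` → info = {'b': 2, 'age': 55}
`info["id"] = 61` → info = {'b': 2, 'age': 55, 'id': 61}
`info["b"] = 103` → info = {'b': 103, 'age': 55, 'id': 61}
`ans = info["b"]` → ans = 103
So ans = 103

Answer: 103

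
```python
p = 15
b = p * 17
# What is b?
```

Trace:
`p = 15` → p = 15
`b = p * 17` → b = 255
So b = 255

Answer: 255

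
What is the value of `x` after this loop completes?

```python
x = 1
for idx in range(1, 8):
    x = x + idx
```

Start at 1, add 1 through 7
`x` takes the values: 1 → 2 → 4 → 7 → 11 → 16 → 22 → 29

Answer: 29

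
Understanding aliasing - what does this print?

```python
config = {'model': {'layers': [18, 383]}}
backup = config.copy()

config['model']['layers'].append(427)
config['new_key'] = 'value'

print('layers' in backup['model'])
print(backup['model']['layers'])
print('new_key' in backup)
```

Key concept: shallow copy gotcha with nested dict.
Step by step:
`config = {'model': {'layers': [18, 383]}}` → config = {'model': {'layers': [18, 383]}}
`backup = config.copy()` → backup = {'model': {'layers': [18, 383]}}
`config['model']['layers'].append(427)` → config = {'model': {'layers': [18, 383, 427]}}; backup = {'model': {'layers': [18, 383, 427]}}
`config['new_key'] = 'value'` → config = {'model': {'layers': [18, 383, 427]}, 'new_key': 'value'}
`print('layers' in backup['model'])` → prints True
`print(backup['model']['layers'])` → prints [18, 383, 427]
`print('new_key' in backup)` → prints False

Answer:
True
[18, 383, 427]
False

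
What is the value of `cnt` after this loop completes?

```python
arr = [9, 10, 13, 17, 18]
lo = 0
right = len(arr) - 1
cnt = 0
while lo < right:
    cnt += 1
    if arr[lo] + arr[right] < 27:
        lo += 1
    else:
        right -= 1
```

Steps to find pair summing to 27
`cnt` takes the values: 0 → 1 → 2 → 3 → 4

Answer: 4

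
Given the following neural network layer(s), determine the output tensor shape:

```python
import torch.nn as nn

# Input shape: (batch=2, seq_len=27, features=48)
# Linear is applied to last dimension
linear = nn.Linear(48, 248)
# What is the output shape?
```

Input: (2, 27, 48) -> Output: (2, 27, 248)

Answer: (2, 27, 248)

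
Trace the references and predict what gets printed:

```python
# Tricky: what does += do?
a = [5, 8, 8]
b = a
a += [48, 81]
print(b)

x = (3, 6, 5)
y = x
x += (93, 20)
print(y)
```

Key concept: += behavior differs for mutable vs immutable.
Step by step:
`a = [5, 8, 8]` → a = [5, 8, 8]
`b = a` → b = [5, 8, 8] (same object as a)
`a += [48, 81]` → a = [5, 8, 8, 48, 81] (same object as b); b = [5, 8, 8, 48, 81] (same object as a)
`print(b)` → prints [5, 8, 8, 48, 81]
`x = (3, 6, 5)` → x = (3, 6, 5)
`y = x` → y = (3, 6, 5)
`x += (93, 20)` → x = (3, 6, 5, 93, 20)
`print(y)` → prints (3, 6, 5)

Answer:
[5, 8, 8, 48, 81]
(3, 6, 5)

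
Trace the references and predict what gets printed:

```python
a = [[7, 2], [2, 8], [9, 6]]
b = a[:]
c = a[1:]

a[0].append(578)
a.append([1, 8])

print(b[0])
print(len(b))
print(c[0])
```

Key concept: slice with nested mutation.
Step by step:
`a = [[7, 2], [2, 8], [9, 6]]` → a = [[7, 2], [2, 8], [9, 6]]
`b = a[:]` → b = [[7, 2], [2, 8], [9, 6]]
`c = a[1:]` → c = [[2, 8], [9, 6]]
`a[0].append(578)` → a = [[7, 2, 578], [2, 8], [9, 6]]; b = [[7, 2, 578], [2, 8], [9, 6]]
`a.append([1, 8])` → a = [[7, 2, 578], [2, 8], [9, 6], [1, 8]]
`print(b[0])` → prints [7, 2, 578]
`print(len(b))` → prints 3
`print(c[0])` → prints [2, 8]

Answer:
[7, 2, 578]
3
[2, 8]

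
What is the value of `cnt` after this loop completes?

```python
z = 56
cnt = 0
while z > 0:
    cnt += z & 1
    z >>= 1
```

Count set bits in 56 (binary: 0b111000)
`cnt` takes the values: 0 → 1 → 2 → 3

Answer: 3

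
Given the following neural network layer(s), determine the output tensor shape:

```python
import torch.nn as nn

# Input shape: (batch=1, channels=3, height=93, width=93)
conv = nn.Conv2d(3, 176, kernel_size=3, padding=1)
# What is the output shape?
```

Input: (1, 3, 93, 93) -> Output: (1, 176, 93, 93)

Answer: (1, 176, 93, 93)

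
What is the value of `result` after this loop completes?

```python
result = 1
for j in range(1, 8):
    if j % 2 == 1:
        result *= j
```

Product of odd numbers 1 to 7
`result` takes the values: 1 → 3 → 15 → 105

Answer: 105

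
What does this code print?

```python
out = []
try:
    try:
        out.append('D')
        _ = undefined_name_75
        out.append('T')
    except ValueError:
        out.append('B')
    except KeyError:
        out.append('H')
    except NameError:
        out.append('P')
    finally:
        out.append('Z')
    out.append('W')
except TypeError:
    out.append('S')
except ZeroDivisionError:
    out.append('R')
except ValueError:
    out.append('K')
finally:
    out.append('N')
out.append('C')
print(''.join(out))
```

Execution trace: 'D' (inner try body) → 'P' (inner except NameError) → 'Z' (inner finally) → 'W' (try body, no exception) → 'N' (finally) → 'C' (after the try/except). Output: DPZWNC

Answer: DPZWNC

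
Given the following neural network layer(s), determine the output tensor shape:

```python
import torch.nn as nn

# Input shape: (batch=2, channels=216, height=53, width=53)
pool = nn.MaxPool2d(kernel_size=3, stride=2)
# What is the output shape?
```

Input: (2, 216, 53, 53) -> Output: (2, 216, 26, 26)

Answer: (2, 216, 26, 26)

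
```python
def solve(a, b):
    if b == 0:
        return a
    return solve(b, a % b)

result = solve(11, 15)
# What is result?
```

solve(11, 15) -> solve(15, 11) -> solve(11, 4) -> solve(4, 3) -> solve(3, 1) -> solve(1, 0) -> 1

Answer: 1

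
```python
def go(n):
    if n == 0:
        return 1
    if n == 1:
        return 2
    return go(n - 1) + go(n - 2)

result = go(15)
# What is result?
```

Build up from base cases: go(0)=1, go(1)=2, go(2)=3, go(3)=5, go(4)=8, go(5)=13, go(6)=21, ..., go(15)=1597

Answer: 1597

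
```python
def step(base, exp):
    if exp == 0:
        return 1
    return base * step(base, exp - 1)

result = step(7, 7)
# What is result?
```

step(7, 7) = 7 * 7 * 7 * 7 * 7 * 7 * 7 = 823543

Answer: 823543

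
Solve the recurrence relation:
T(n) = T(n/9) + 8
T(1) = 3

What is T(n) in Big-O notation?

Each step divides n by 9 and adds 8. After log_9(n) steps we reach T(1)=3. So T(n) = 8·log_9(n) + 3 = O(log n).

Answer: O(log n)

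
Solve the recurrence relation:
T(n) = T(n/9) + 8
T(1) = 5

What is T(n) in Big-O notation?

Each step divides n by 9 and adds 8. After log_9(n) steps we reach T(1)=5. So T(n) = 8·log_9(n) + 5 = O(log n).

Answer: O(log n)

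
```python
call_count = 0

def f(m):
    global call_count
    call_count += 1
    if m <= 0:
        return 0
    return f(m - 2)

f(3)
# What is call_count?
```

Linear recursion stepping by 2: 3 calls from m=3 down to ≤0.

Answer: 3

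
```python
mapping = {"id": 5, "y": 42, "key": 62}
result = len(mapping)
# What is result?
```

Trace:
`mapping = {"id": 5, "y": 42, "key": 62}` → mapping = {'id': 5, 'y': 42, 'key': 62}
`result = len(mapping)` → result = 3
So result = 3

Answer: 3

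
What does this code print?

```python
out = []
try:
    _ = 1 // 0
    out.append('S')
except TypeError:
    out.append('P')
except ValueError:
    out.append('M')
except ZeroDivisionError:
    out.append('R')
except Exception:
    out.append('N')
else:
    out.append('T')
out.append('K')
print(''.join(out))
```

Execution trace: 'R' (except ZeroDivisionError) → 'K' (after the try/except). Output: RK

Answer: RK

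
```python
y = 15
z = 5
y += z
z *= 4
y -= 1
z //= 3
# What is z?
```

Trace:
`y = 15` → y = 15
`z = 5` → z = 5
`y += z` → y = 20
`z *= 4` → z = 20
`y -= 1` → y = 19
`z //= 3` → z = 6
So z = 6

Answer: 6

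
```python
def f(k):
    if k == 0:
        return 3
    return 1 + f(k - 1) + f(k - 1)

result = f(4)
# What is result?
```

f(k) = 1 + 2·f(k-1), f(0)=3. Closed form: (3+1)·2^4 - 1 = 63.

Answer: 63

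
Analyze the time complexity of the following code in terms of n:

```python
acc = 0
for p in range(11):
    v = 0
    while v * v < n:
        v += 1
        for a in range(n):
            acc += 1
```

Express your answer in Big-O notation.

Each loop level contributes: 1 × √n × n. Multiplying the contributions gives O(n√n).

Answer: O(n√n)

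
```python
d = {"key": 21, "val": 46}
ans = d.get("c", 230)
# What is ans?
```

Trace:
`d = {"key": 21, "val": 46}` → d = {'key': 21, 'val': 46}
`ans = d.get("c", 230)` → ans = 230
So ans = 230

Answer: 230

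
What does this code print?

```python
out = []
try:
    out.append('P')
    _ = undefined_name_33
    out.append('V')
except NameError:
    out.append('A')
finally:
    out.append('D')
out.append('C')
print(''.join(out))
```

Execution trace: 'P' (try body) → 'A' (except NameError) → 'D' (finally) → 'C' (after the try/except). Output: PADC

Answer: PADC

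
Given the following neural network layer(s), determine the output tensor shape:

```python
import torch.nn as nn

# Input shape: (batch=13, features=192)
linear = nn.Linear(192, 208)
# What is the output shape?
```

Input: (13, 192) -> Output: (13, 208)

Answer: (13, 208)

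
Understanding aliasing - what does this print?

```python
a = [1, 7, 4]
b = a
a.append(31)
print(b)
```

Key concept: basic list aliasing.
Step by step:
`a = [1, 7, 4]` → a = [1, 7, 4]
`b = a` → b = [1, 7, 4] (same object as a)
`a.append(31)` → a = [1, 7, 4, 31] (same object as b); b = [1, 7, 4, 31] (same object as a)
`print(b)` → prints [1, 7, 4, 31]

Answer: [1, 7, 4, 31]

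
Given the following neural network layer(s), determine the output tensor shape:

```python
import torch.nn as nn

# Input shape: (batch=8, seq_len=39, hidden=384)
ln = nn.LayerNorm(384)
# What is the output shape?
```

Input: (8, 39, 384) -> Output: (8, 39, 384)

Answer: (8, 39, 384)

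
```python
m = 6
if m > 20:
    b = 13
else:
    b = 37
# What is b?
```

Trace:
`m = 6` → m = 6
`if m > 20: ...` → m > 20 is False, take else branch → b = 37
So b = 37

Answer: 37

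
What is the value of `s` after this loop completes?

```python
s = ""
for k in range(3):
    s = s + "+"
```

Repeat '+' 3 times
`s` takes the values: "" → "+" → "++" → "+++"

Answer: "+++"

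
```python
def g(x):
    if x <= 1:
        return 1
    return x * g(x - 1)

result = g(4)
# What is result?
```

g(4) = 4 * 3 * 2 * 1 = 24

Answer: 24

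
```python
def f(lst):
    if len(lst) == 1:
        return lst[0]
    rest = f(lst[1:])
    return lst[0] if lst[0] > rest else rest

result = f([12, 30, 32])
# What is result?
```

Recursive max over [12, 30, 32] = 32

Answer: 32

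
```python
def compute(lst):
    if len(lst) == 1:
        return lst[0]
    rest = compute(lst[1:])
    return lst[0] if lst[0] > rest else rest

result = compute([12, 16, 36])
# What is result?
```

Recursive max over [12, 16, 36] = 36

Answer: 36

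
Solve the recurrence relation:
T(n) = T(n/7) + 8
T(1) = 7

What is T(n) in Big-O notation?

Each step divides n by 7 and adds 8. After log_7(n) steps we reach T(1)=7. So T(n) = 8·log_7(n) + 7 = O(log n).

Answer: O(log n)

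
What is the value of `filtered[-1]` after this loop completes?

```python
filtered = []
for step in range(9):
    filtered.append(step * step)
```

Last element of squares 0 to 8
`filtered` takes the values: [] → [0] → [0, 1] → [0, 1, 4] → [0, 1, 4, 9] → [0, 1, 4, 9, 16] → [0, 1, 4, 9, 16, 25] → [0, 1, 4, 9, 16, 25, 36] → [0, 1, 4, 9, 16, 25, 36, 49] → [0, 1, 4, 9, 16, 25, 36, 49, 64]
So `filtered[-1]` = 64

Answer: 64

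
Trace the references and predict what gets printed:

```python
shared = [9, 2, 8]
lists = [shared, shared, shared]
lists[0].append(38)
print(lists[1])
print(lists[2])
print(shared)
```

Key concept: list of same reference.
Step by step:
`shared = [9, 2, 8]` → shared = [9, 2, 8]
`lists = [shared, shared, shared]` → lists = [[9, 2, 8], [9, 2, 8], [9, 2, 8]]
`lists[0].append(38)` → shared = [9, 2, 8, 38]; lists = [[9, 2, 8, 38], [9, 2, 8, 38], [9, 2, 8, 38]]
`print(lists[1])` → prints [9, 2, 8, 38]
`print(lists[2])` → prints [9, 2, 8, 38]
`print(shared)` → prints [9, 2, 8, 38]

Answer:
[9, 2, 8, 38]
[9, 2, 8, 38]
[9, 2, 8, 38]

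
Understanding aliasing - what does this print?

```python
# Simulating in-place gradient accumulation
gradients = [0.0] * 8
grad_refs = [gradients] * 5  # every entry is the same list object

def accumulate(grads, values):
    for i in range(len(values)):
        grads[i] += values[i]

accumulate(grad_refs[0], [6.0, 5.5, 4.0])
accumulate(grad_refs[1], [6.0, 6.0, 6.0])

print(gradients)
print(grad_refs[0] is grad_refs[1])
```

Key concept: gradient accumulation aliasing.
Step by step:
`gradients = [0.0] * 8` → gradients = [0.0, 0.0, 0.0, 0.0, 0.0, 0.0, 0.0, 0.0]
`grad_refs = [gradients] * 5` → grad_refs = [[0.0, 0.0, 0.0, 0.0, 0.0, 0.0, 0.0, 0.0], [0.0, 0.0, 0.0, 0.0, 0.0, 0.0, 0.0, 0.0], [0.0, 0.0, 0.0, 0.0, 0.0, 0.0, 0.0, 0.0], [0.0, 0.0, 0.0, 0.0, 0.0, 0.0, 0.0, 0.0], [0.0, 0.0, 0.0, 0.0, 0.0, 0.0, 0.0, 0.0]]
`accumulate(grad_refs[0], [6.0, 5.5, 4.0])` → gradients = [6.0, 5.5, 4.0, 0.0, 0.0, 0.0, 0.0, 0.0]; grad_refs = [[6.0, 5.5, 4.0, 0.0, 0.0, 0.0, 0.0, 0.0], [6.0, 5.5, 4.0, 0.0, 0.0, 0.0, 0.0, 0.0], [6.0, 5.5, 4.0, 0.0, 0.0, 0.0, 0.0, 0.0], [6.0, 5.5, 4.0, 0.0, 0.0, 0.0, 0.0, 0.0], [6.0, 5.5, 4.0, 0.0, 0.0, 0.0, 0.0, 0.0]]
`accumulate(grad_refs[1], [6.0, 6.0, 6.0])` → gradients = [12.0, 11.5, 10.0, 0.0, 0.0, 0.0, 0.0, 0.0]; grad_refs = [[12.0, 11.5, 10.0, 0.0, 0.0, 0.0, 0.0, 0.0], [12.0, 11.5, 10.0, 0.0, 0.0, 0.0, 0.0, 0.0], [12.0, 11.5, 10.0, 0.0, 0.0, 0.0, 0.0, 0.0], [12.0, 11.5, 10.0, 0.0, 0.0, 0.0, 0.0, 0.0], [12.0, 11.5, 10.0, 0.0, 0.0, 0.0, 0.0, 0.0]]
`print(gradients)` → prints [12.0, 11.5, 10.0, 0.0, 0.0, 0.0, 0.0, 0.0]
`print(grad_refs[0] is grad_refs[1])` → prints True

Answer:
[12.0, 11.5, 10.0, 0.0, 0.0, 0.0, 0.0, 0.0]
True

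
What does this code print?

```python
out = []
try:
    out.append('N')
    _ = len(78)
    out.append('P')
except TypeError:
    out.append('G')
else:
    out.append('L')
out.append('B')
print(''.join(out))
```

Execution trace: 'N' (try body) → 'G' (except TypeError) → 'B' (after the try/except). Output: NGB

Answer: NGB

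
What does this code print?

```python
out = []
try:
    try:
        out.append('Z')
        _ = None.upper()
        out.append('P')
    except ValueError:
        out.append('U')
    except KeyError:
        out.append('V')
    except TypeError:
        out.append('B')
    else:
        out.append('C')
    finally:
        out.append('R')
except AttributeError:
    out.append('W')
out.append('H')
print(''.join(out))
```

Execution trace: 'Z' (try body) → 'R' (finally) → 'W' (outer except AttributeError) → 'H' (after the try/except). Output: ZRWH

Answer: ZRWH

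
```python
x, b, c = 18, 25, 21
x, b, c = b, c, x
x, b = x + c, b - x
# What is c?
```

Trace:
`x, b, c = 18, 25, 21` → x = 18; b = 25; c = 21
`x, b, c = b, c, x` → x = 25; b = 21; c = 18
`x, b = x + c, b - x` → x = 43; b = -4
So c = 18

Answer: 18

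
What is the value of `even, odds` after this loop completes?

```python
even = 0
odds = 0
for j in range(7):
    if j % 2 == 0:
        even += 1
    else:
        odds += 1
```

Count evens and odds in range(7)
`even, odds` takes the values: (0, 0) → (1, 0) → (1, 1) → (2, 1) → (2, 2) → (3, 2) → (3, 3) → (4, 3)

Answer: 4, 3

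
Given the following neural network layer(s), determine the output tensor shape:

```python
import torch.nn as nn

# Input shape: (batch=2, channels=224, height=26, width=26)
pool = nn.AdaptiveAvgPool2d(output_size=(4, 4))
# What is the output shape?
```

Input: (2, 224, 26, 26) -> Output: (2, 224, 4, 4)

Answer: (2, 224, 4, 4)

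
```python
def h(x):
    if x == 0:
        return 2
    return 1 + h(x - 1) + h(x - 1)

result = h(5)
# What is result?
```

h(x) = 1 + 2·h(x-1), h(0)=2. Closed form: (2+1)·2^5 - 1 = 95.

Answer: 95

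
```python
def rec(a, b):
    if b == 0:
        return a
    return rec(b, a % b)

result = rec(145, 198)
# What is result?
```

rec(145, 198) -> rec(198, 145) -> rec(145, 53) -> rec(53, 39) -> rec(39, 14) -> rec(14, 11) -> rec(11, 3) -> rec(3, 2) -> rec(2, 1) -> rec(1, 0) -> 1

Answer: 1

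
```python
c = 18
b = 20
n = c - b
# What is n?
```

Trace:
`c = 18` → c = 18
`b = 20` → b = 20
`n = c - b` → n = -2
So n = -2

Answer: -2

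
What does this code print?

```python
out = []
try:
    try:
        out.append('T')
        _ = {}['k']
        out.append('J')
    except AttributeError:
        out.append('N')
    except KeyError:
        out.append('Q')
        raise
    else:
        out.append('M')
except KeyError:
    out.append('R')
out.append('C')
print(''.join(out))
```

Execution trace: 'T' (inner try body) → 'Q' (inner except KeyError) → 'R' (outer except KeyError) → 'C' (after the try/except). Output: TQRC

Answer: TQRC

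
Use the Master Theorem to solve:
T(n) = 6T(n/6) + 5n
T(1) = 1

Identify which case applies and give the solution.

a=6, b=6, f(n)=5n. log_6(6) = 1. Since c=1 = 1, Case 2 applies: T(n) = Θ(n^log_b(a) · log n) = O(n log n).

Answer: O(n log n) - Case 2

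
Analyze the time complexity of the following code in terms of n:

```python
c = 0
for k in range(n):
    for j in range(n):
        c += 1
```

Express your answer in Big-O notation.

Each loop level contributes: n × n. Multiplying the contributions gives O(n^2).

Answer: O(n^2)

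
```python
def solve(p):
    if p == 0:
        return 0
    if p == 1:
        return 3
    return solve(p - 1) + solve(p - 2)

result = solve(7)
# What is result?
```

Build up from base cases: solve(0)=0, solve(1)=3, solve(2)=3, solve(3)=6, solve(4)=9, solve(5)=15, solve(6)=24, ..., solve(7)=39

Answer: 39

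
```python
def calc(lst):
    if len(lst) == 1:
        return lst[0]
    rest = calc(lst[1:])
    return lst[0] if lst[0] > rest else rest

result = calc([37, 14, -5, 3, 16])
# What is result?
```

Recursive max over [37, 14, -5, 3, 16] = 37

Answer: 37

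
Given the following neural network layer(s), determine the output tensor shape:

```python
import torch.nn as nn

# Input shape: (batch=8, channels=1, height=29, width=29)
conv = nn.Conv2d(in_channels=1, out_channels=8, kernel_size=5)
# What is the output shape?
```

Input: (8, 1, 29, 29) -> Output: (8, 8, 25, 25)

Answer: (8, 8, 25, 25)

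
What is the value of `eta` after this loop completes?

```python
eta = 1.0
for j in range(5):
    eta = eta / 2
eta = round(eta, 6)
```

Halving LR 5 times: 1 / 2^5
`eta` takes the values: 1.0 → 0.5 → 0.25 → 0.125 → 0.0625 → 0.03125

Answer: 0.03125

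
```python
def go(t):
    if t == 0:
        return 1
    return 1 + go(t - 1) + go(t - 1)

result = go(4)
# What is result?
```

go(t) = 1 + 2·go(t-1), go(0)=1. Closed form: (1+1)·2^4 - 1 = 31.

Answer: 31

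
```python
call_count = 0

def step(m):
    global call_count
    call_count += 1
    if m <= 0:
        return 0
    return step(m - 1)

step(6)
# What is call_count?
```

Linear recursion stepping by 1: 7 calls from m=6 down to ≤0.

Answer: 7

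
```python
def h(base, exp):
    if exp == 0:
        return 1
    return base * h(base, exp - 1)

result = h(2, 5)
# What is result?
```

h(2, 5) = 2 * 2 * 2 * 2 * 2 = 32

Answer: 32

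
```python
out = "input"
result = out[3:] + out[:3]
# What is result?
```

Trace:
`out = "input"` → out = 'input'
`result = out[3:] + out[:3]` → result = 'utinp'
So result = 'utinp'

Answer: 'utinp'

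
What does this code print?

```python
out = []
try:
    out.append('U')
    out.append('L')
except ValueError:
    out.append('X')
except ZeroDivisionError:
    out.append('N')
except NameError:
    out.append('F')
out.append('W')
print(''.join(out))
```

Execution trace: 'U' (try body) → 'L' (try body, no exception) → 'W' (after the try/except). Output: ULW

Answer: ULW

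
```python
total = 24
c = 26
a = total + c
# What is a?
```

Trace:
`total = 24` → total = 24
`c = 26` → c = 26
`a = total + c` → a = 50
So a = 50

Answer: 50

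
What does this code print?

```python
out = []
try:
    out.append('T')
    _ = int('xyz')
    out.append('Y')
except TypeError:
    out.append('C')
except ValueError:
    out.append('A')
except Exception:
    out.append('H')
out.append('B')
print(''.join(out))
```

Execution trace: 'T' (try body) → 'A' (except ValueError) → 'B' (after the try/except). Output: TAB

Answer: TAB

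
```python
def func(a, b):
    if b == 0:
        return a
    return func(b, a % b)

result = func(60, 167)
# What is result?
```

func(60, 167) -> func(167, 60) -> func(60, 47) -> func(47, 13) -> func(13, 8) -> func(8, 5) -> func(5, 3) -> func(3, 2) -> func(2, 1) -> func(1, 0) -> 1

Answer: 1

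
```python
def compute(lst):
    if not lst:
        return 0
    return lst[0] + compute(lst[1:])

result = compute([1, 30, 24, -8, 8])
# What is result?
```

1 + 30 + 24 + (-8) + 8 + 0 = 55

Answer: 55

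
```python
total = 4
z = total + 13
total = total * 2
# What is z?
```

Trace:
`total = 4` → total = 4
`z = total + 13` → z = 17
`total = total * 2` → total = 8
So z = 17

Answer: 17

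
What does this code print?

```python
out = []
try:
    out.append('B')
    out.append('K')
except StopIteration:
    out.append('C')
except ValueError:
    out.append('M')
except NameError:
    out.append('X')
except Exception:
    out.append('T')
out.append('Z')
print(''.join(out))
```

Execution trace: 'B' (try body) → 'K' (try body, no exception) → 'Z' (after the try/except). Output: BKZ

Answer: BKZ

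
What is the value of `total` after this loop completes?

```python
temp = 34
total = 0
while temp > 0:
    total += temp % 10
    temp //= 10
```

Sum digits of 34
`total` takes the values: 0 → 4 → 7

Answer: 7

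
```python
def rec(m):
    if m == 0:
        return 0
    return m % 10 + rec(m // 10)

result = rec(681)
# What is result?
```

Sum of digits of 681: 1 + 8 + 6 = 15

Answer: 15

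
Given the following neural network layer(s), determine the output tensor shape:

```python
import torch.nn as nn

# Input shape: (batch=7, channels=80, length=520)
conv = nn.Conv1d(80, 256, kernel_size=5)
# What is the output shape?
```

Input: (7, 80, 520) -> Output: (7, 256, 516)

Answer: (7, 256, 516)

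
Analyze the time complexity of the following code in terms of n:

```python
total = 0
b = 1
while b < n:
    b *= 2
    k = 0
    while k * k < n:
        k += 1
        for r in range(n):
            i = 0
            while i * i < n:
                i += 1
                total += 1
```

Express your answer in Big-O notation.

Each loop level contributes: log n × √n × n × √n. Multiplying the contributions gives O(n^2 log n).

Answer: O(n^2 log n)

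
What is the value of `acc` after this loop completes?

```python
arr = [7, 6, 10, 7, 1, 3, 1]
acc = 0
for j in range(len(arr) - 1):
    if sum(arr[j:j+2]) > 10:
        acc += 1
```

Count windows with sum > 10
`acc` takes the values: 0 → 1 → 2 → 3

Answer: 3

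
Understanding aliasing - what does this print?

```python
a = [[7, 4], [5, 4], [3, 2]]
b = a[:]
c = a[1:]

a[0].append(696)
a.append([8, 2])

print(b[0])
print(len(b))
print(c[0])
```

Key concept: slice with nested mutation.
Step by step:
`a = [[7, 4], [5, 4], [3, 2]]` → a = [[7, 4], [5, 4], [3, 2]]
`b = a[:]` → b = [[7, 4], [5, 4], [3, 2]]
`c = a[1:]` → c = [[5, 4], [3, 2]]
`a[0].append(696)` → a = [[7, 4, 696], [5, 4], [3, 2]]; b = [[7, 4, 696], [5, 4], [3, 2]]
`a.append([8, 2])` → a = [[7, 4, 696], [5, 4], [3, 2], [8, 2]]
`print(b[0])` → prints [7, 4, 696]
`print(len(b))` → prints 3
`print(c[0])` → prints [5, 4]

Answer:
[7, 4, 696]
3
[5, 4]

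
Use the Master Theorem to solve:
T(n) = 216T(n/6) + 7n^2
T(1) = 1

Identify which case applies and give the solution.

a=216, b=6, f(n)=7n^2. log_6(216) = 3. Since c=2 < 3, Case 1 applies: T(n) = Θ(n^log_b(a)) = O(n^3).

Answer: O(n^3) - Case 1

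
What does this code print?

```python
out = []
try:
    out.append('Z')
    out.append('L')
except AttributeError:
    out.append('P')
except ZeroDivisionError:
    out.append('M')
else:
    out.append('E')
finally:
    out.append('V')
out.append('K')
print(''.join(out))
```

Execution trace: 'Z' (try body) → 'L' (try body, no exception) → 'E' (else) → 'V' (finally) → 'K' (after the try/except). Output: ZLEVK

Answer: ZLEVK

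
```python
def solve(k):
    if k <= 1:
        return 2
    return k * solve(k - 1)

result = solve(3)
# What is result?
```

solve(3) = 3 * 2 * 2 = 12

Answer: 12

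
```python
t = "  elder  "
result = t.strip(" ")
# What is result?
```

Trace:
`t = "  elder  "` → t = '  elder  '
`result = t.strip(" ")` → result = 'elder'
So result = 'elder'

Answer: 'elder'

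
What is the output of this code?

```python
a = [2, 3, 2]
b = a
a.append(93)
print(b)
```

Key concept: basic list aliasing.
Step by step:
`a = [2, 3, 2]` → a = [2, 3, 2]
`b = a` → b = [2, 3, 2] (same object as a)
`a.append(93)` → a = [2, 3, 2, 93] (same object as b); b = [2, 3, 2, 93] (same object as a)
`print(b)` → prints [2, 3, 2, 93]

Answer: [2, 3, 2, 93]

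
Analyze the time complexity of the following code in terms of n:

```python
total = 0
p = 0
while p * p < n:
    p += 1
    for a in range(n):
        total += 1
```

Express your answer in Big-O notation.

Each loop level contributes: √n × n. Multiplying the contributions gives O(n√n).

Answer: O(n√n)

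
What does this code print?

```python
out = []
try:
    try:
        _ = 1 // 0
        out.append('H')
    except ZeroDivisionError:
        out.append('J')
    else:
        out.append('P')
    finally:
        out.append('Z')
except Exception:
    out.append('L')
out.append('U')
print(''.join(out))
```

Execution trace: 'J' (inner except ZeroDivisionError) → 'Z' (inner finally) → 'U' (after the try/except). Output: JZU

Answer: JZU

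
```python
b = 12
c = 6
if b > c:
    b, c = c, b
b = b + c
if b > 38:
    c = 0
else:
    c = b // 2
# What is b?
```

Trace:
`b = 12` → b = 12
`c = 6` → c = 6
`if b > c: ...` → b > c is True → b = 6; c = 12
`b = b + c` → b = 18
`if b > 38: ...` → b > 38 is False, take else branch → c = 9
So b = 18

Answer: 18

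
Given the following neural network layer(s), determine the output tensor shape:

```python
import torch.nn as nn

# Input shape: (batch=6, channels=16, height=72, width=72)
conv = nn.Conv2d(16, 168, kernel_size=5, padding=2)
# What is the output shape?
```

Input: (6, 16, 72, 72) -> Output: (6, 168, 72, 72)

Answer: (6, 168, 72, 72)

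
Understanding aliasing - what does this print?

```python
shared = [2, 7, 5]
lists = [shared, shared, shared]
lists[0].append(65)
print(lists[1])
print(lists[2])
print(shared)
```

Key concept: list of same reference.
Step by step:
`shared = [2, 7, 5]` → shared = [2, 7, 5]
`lists = [shared, shared, shared]` → lists = [[2, 7, 5], [2, 7, 5], [2, 7, 5]]
`lists[0].append(65)` → shared = [2, 7, 5, 65]; lists = [[2, 7, 5, 65], [2, 7, 5, 65], [2, 7, 5, 65]]
`print(lists[1])` → prints [2, 7, 5, 65]
`print(lists[2])` → prints [2, 7, 5, 65]
`print(shared)` → prints [2, 7, 5, 65]

Answer:
[2, 7, 5, 65]
[2, 7, 5, 65]
[2, 7, 5, 65]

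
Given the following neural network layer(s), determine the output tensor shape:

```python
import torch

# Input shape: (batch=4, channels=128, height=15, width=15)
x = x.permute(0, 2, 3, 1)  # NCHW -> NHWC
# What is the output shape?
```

Input: (4, 128, 15, 15) -> Output: (4, 15, 15, 128)

Answer: (4, 15, 15, 128)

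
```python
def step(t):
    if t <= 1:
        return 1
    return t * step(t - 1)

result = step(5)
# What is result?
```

step(5) = 5 * 4 * 3 * 2 * 1 = 120

Answer: 120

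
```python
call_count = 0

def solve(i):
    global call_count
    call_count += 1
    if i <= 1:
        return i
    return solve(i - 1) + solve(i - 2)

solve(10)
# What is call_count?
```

Calls(i) = 1 + Calls(i-1) + Calls(i-2); Calls(0)=Calls(1)=1. For i=10 this gives 177.

Answer: 177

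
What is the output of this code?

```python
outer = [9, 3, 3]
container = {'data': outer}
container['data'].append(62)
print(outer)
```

Key concept: dict holds reference to list.
Step by step:
`outer = [9, 3, 3]` → outer = [9, 3, 3]
`container = {'data': outer}` → container = {'data': [9, 3, 3]}
`container['data'].append(62)` → outer = [9, 3, 3, 62]; container = {'data': [9, 3, 3, 62]}
`print(outer)` → prints [9, 3, 3, 62]

Answer: [9, 3, 3, 62]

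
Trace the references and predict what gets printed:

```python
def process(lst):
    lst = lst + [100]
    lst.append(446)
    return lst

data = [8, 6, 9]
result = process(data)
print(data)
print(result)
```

Key concept: rebinding parameter vs mutation.
Step by step:
`data = [8, 6, 9]` → data = [8, 6, 9]
`result = process(data)` → result = [8, 6, 9, 100, 446]
`print(data)` → prints [8, 6, 9]
`print(result)` → prints [8, 6, 9, 100, 446]

Answer:
[8, 6, 9]
[8, 6, 9, 100, 446]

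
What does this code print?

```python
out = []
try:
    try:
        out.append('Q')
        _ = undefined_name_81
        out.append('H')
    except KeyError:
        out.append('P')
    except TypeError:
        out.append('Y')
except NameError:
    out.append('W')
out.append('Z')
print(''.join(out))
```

Execution trace: 'Q' (try body) → 'W' (outer except NameError) → 'Z' (after the try/except). Output: QWZ

Answer: QWZ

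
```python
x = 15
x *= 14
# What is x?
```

Trace:
`x = 15` → x = 15
`x *= 14` → x = 210
So x = 210

Answer: 210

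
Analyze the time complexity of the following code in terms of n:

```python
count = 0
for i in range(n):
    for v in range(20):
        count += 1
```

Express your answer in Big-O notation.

Each loop level contributes: n × 1. Multiplying the contributions gives O(n).

Answer: O(n)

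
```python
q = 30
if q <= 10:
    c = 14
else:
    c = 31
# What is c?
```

Trace:
`q = 30` → q = 30
`if q <= 10: ...` → q <= 10 is False, take else branch → c = 31
So c = 31

Answer: 31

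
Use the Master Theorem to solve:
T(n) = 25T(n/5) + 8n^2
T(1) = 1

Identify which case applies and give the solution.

a=25, b=5, f(n)=8n^2. log_5(25) = 2. Since c=2 = 2, Case 2 applies: T(n) = Θ(n^log_b(a) · log n) = O(n^2 log n).

Answer: O(n^2 log n) - Case 2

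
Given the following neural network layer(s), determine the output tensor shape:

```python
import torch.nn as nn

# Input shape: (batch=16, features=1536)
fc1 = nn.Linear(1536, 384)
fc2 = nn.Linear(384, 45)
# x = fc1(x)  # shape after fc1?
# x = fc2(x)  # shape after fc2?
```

Input: (16, 1536) -> after fc1: (16, 384) -> Output: (16, 45)

Answer: (16, 45)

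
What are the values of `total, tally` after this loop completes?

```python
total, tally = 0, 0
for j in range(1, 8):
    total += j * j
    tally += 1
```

Sum of squares and count
`total, tally` takes the values: (0, 0) → (1, 0) → (1, 1) → (5, 1) → (5, 2) → (14, 2) → (14, 3) → (30, 3) → (30, 4) → (55, 4) → (55, 5) → (91, 5) → (91, 6) → (140, 6) → (140, 7)

Answer: 140, 7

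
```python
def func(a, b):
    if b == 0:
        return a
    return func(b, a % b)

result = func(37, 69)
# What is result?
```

func(37, 69) -> func(69, 37) -> func(37, 32) -> func(32, 5) -> func(5, 2) -> func(2, 1) -> func(1, 0) -> 1

Answer: 1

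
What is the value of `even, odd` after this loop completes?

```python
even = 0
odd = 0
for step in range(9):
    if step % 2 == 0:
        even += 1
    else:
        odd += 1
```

Count evens and odds in range(9)
`even, odd` takes the values: (0, 0) → (1, 0) → (1, 1) → (2, 1) → (2, 2) → (3, 2) → (3, 3) → (4, 3) → (4, 4) → (5, 4)

Answer: 5, 4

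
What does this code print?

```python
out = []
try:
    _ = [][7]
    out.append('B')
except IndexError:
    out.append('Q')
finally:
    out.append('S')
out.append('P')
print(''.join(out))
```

Execution trace: 'Q' (except IndexError) → 'S' (finally) → 'P' (after the try/except). Output: QSP

Answer: QSP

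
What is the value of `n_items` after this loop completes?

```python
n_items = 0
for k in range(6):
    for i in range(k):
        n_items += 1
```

Triangle number: 0+1+2+...+5
`n_items` takes the values: 0 → 1 → 2 → 3 → 4 → 5 → 6 → 7 → 8 → 9 → 10 → 11 → 12 → 13 → 14 → 15

Answer: 15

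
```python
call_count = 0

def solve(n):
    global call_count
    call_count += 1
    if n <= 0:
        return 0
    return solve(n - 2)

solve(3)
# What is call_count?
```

Linear recursion stepping by 2: 3 calls from n=3 down to ≤0.

Answer: 3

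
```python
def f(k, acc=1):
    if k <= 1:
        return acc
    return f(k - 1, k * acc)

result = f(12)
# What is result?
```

Accumulator trace (n, acc): (12, 1) -> (11, 12) -> (10, 132) -> (9, 1320) -> (8, 11880) -> (7, 95040) -> (6, 665280) -> (5, 3991680) -> (4, 19958400) -> (3, 79833600) -> (2, 239500800) -> (1, 479001600) -> return 479001600

Answer: 479001600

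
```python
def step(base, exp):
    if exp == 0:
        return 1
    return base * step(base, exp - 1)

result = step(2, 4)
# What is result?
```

step(2, 4) = 2 * 2 * 2 * 2 = 16

Answer: 16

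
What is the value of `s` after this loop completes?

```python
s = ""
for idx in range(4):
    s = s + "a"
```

Repeat 'a' 4 times
`s` takes the values: "" → "a" → "aa" → "aaa" → "aaaa"

Answer: "aaaa"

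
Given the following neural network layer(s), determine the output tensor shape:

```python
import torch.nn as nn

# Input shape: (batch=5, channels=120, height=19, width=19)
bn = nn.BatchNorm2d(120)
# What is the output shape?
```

Input: (5, 120, 19, 19) -> Output: (5, 120, 19, 19)

Answer: (5, 120, 19, 19)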